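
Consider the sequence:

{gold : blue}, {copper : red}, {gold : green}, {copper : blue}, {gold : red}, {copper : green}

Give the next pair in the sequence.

Metal: alternates gold ↔ copper; gold, copper, gold, copper, gold, copper → gold.
Colour: repeats blue → red → green; blue, red, green, blue, red, green → blue.
Putting it together: {gold : blue}.

{gold : blue}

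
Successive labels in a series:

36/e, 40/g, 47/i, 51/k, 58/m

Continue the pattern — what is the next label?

62/o

First component: alternating steps +4, +7, +4, +7, …, so 36, 40, 47, 51, 58 → 62.
Letter — letters move forward 2 places in the alphabet: e, g, i, k, m → o.
Putting it together: 62/o.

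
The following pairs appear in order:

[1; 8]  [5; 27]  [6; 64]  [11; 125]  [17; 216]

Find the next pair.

First component: 1, 5, 6, 11, 17 → 28 (each term is the sum of the two before it).
Second component goes 8, 27, 64, 125, 216 → 343 (perfect cubes: 2³, 3³, 4³, …).
Combining the parts gives [28; 343].

[28; 343]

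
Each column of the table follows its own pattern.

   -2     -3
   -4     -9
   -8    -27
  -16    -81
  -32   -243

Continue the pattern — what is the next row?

-64  -729

First component: ×2 each step, so -2, -4, -8, -16, -32 → -64.
Second component: ×3 each step; -3, -9, -27, -81, -243 → -729.
Putting it together: -64  -729.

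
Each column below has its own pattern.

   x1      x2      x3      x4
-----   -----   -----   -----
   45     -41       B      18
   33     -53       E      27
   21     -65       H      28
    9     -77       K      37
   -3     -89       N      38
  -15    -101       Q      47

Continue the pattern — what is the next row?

Column x1 goes 45, 33, 21, 9, -3, -15 → -27 (−12 each step).
Column x2 goes -41, -53, -65, -77, -89, -101 → -113 (−12 each step).
Column x3: B, E, H, K, N, Q → T (letters move forward 3 places in the alphabet).
Column x4: alternating steps +9, +1, +9, +1, …; 18, 27, 28, 37, 38, 47 → 48.
Combining the parts gives -27  -113  T  48.

-27  -113  T  48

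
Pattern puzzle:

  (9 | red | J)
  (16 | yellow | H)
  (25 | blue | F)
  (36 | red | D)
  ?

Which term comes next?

(49 | yellow | B)

First part goes 9, 16, 25, 36 → 49 (perfect squares: 3², 4², 5², …).
For the colour, repeats red → yellow → blue: red, yellow, blue, red → yellow.
Letter — letters move back 2 places in the alphabet: J, H, F, D → B.
Combining the parts gives (49 | yellow | B).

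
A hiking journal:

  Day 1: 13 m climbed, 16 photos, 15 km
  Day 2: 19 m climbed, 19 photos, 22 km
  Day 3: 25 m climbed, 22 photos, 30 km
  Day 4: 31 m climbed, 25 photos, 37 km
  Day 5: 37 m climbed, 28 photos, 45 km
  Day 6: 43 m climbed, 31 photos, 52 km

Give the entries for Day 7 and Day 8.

M climbed: +6 each step, so 13, 19, 25, 31, 37, 43 → 49 → 55.
Photos: +3 each step, so 16, 19, 22, 25, 28, 31 → 34 → 37.
Km goes 15, 22, 30, 37, 45, 52 → 60 → 67 (alternating steps +7, +8, +7, +8, …).
So the next two lines are 49 m climbed, 34 photos, 60 km and 55 m climbed, 37 photos, 67 km.

49 m climbed, 34 photos, 60 km; 55 m climbed, 37 photos, 67 km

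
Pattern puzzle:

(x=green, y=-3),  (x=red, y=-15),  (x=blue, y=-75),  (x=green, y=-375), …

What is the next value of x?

X — repeats green → red → blue: green, red, blue, green → red.

red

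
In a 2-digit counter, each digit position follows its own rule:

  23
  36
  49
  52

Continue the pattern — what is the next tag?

65

First digit: 2, 3, 4, 5 → 6 (+1 each step, mod 10).
Second digit goes 3, 6, 9, 2 → 5 (+3 each step, mod 10).
Putting it together: 65.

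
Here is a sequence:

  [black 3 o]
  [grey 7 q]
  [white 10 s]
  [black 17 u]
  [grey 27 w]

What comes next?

Shade: black, grey, white, black, grey → white (repeats black → grey → white).
Second component: each term is the sum of the two before it; 3, 7, 10, 17, 27 → 44.
For the letter, letters move forward 2 places in the alphabet: o, q, s, u, w → y.
Combining the parts gives [white 44 y].

[white 44 y]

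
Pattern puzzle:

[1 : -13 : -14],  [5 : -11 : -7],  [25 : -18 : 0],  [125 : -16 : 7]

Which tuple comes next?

For the first component, ×5 each step: 1, 5, 25, 125 → 625.
Second component: alternating steps +2, −7, +2, −7, …; -13, -11, -18, -16 → -23.
Third component goes -14, -7, 0, 7 → 14 (+7 each step).
Putting it together: [625 : -23 : 14].

[625 : -23 : 14]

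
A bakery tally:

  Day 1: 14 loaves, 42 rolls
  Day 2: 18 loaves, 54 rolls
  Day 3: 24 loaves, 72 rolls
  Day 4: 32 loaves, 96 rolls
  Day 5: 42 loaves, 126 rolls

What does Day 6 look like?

Loaves — differences are 4, 6, 8, … (increasing by 2 each time): 14, 18, 24, 32, 42 → 54.
Rolls: 42, 54, 72, 96, 126 → 162 (always 3 × the loaves).
Putting it together: 54 loaves, 162 rolls.

54 loaves, 162 rolls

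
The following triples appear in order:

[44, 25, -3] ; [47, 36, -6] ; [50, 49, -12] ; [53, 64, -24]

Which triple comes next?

[56, 81, -48]

For the first component, +3 each step: 44, 47, 50, 53 → 56.
Second component: perfect squares: 5², 6², 7², …; 25, 36, 49, 64 → 81.
Third component goes -3, -6, -12, -24 → -48 (×2 each step).
So the next triple is [56, 81, -48].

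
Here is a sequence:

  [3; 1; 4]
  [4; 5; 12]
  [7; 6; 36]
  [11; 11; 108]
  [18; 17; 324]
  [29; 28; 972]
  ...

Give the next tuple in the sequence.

First coordinate — each term is the sum of the two before it: 3, 4, 7, 11, 18, 29 → 47.
Second coordinate: each term is the sum of the two before it, so 1, 5, 6, 11, 17, 28 → 45.
For the third coordinate, ×3 each step: 4, 12, 36, 108, 324, 972 → 2916.
Combining the parts gives [47; 45; 2916].

[47; 45; 2916]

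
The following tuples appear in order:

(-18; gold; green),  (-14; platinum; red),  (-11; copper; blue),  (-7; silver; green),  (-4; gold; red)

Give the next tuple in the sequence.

First value: alternating steps +4, +3, +4, +3, …, so -18, -14, -11, -7, -4 → 0.
Metal goes gold, platinum, copper, silver, gold → platinum (repeats gold → platinum → copper → silver).
Colour goes green, red, blue, green, red → blue (repeats green → red → blue).
So the next tuple is (0; platinum; blue).

(0; platinum; blue)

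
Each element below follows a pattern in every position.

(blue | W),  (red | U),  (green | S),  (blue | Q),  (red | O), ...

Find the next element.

(green | M)

Colour goes blue, red, green, blue, red → green (repeats blue → red → green).
For the letter, letters move back 2 places in the alphabet: W, U, S, Q, O → M.
Putting it together: (green | M).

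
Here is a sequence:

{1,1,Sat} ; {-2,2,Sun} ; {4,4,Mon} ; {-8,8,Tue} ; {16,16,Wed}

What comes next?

First slot: 1, -2, 4, -8, 16 → -32 (×(-2) each step).
Second slot goes 1, 2, 4, 8, 16 → 32 (×2 each step).
Day: Sat, Sun, Mon, Tue, Wed → Thu (runs through the weekdays Mon→Sun).
Combining the parts gives {-32,32,Thu}.

{-32,32,Thu}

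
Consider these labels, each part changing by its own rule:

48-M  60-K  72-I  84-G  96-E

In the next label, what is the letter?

C

Letter: M, K, I, G, E → C (letters move back 2 places in the alphabet).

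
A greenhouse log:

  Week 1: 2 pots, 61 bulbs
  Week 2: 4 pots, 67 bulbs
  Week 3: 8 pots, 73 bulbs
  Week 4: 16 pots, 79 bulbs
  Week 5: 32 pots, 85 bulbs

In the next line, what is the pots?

For the pots, ×2 each step: 2, 4, 8, 16, 32 → 64.

64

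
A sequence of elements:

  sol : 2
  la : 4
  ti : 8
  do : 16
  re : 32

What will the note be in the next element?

mi

Note: sol, la, ti, do, re → mi (runs through the solfège scale do→ti).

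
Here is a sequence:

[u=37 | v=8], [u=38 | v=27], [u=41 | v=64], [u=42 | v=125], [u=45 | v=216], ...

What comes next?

[u=46 | v=343]

U goes 37, 38, 41, 42, 45 → 46 (alternating steps +1, +3, +1, +3, …).
V: perfect cubes: 2³, 3³, 4³, …, so 8, 27, 64, 125, 216 → 343.
So the next point is [u=46 | v=343].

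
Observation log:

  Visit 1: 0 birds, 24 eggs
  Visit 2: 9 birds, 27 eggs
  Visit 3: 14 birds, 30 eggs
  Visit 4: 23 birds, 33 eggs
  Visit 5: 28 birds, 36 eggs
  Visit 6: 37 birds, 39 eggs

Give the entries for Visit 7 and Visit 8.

Birds: 0, 9, 14, 23, 28, 37 → 42 → 51 (alternating steps +9, +5, +9, +5, …).
For the eggs, +3 each step: 24, 27, 30, 33, 36, 39 → 42 → 45.
So the next two rows are 42 birds, 42 eggs and 51 birds, 45 eggs.

42 birds, 42 eggs; 51 birds, 45 eggs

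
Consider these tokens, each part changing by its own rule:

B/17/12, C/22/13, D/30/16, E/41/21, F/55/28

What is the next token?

Letter: letters move forward 1 place in the alphabet, so B, C, D, E, F → G.
Second component: differences are 5, 8, 11, … (increasing by 3 each time), so 17, 22, 30, 41, 55 → 72.
Third component — differences are 1, 3, 5, … (increasing by 2 each time): 12, 13, 16, 21, 28 → 37.
So the next token is G/72/37.

G/72/37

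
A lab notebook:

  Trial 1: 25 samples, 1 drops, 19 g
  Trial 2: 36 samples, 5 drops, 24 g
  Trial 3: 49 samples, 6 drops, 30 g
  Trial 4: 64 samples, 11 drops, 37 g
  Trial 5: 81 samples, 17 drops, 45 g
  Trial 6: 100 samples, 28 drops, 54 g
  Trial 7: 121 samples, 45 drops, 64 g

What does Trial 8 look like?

144 samples, 73 drops, 75 g

Samples: perfect squares: 5², 6², 7², …; 25, 36, 49, 64, 81, 100, 121 → 144.
Drops: each term is the sum of the two before it, so 1, 5, 6, 11, 17, 28, 45 → 73.
G: 19, 24, 30, 37, 45, 54, 64 → 75 (differences are 5, 6, 7, … (increasing by 1 each time)).
Combining the parts gives 144 samples, 73 drops, 75 g.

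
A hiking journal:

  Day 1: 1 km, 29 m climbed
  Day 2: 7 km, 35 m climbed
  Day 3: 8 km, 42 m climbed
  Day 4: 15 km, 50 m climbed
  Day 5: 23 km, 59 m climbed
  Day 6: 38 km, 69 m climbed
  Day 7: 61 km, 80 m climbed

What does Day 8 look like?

Km — each term is the sum of the two before it: 1, 7, 8, 15, 23, 38, 61 → 99.
M climbed: differences are 6, 7, 8, … (increasing by 1 each time), so 29, 35, 42, 50, 59, 69, 80 → 92.
Putting it together: 99 km, 92 m climbed.

99 km, 92 m climbed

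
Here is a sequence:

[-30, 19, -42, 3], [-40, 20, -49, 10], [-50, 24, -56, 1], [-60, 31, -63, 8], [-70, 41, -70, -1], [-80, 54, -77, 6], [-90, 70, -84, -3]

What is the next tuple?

First entry — −10 each step: -30, -40, -50, -60, -70, -80, -90 → -100.
Second entry: differences are 1, 4, 7, … (increasing by 3 each time), so 19, 20, 24, 31, 41, 54, 70 → 89.
For the third entry, −7 each step: -42, -49, -56, -63, -70, -77, -84 → -91.
Fourth entry: alternating steps +7, −9, +7, −9, …; 3, 10, 1, 8, -1, 6, -3 → 4.
Combining the parts gives [-100, 89, -91, 4].

[-100, 89, -91, 4]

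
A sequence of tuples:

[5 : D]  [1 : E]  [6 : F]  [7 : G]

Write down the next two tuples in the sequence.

For the first slot, each term is the sum of the two before it: 5, 1, 6, 7 → 13 → 20.
For the letter, letters move forward 1 place in the alphabet: D, E, F, G → H → I.
So the next two tuples are [13 : H] and [20 : I].

[13 : H], [20 : I]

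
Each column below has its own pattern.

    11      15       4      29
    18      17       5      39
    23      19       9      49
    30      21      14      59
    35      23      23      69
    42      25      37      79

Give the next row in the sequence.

47  27  60  89

First component: 11, 18, 23, 30, 35, 42 → 47 (alternating steps +7, +5, +7, +5, …).
For the second component, +2 each step: 15, 17, 19, 21, 23, 25 → 27.
Third component goes 4, 5, 9, 14, 23, 37 → 60 (each term is the sum of the two before it).
Fourth component: +10 each step; 29, 39, 49, 59, 69, 79 → 89.
So the next row is 47  27  60  89.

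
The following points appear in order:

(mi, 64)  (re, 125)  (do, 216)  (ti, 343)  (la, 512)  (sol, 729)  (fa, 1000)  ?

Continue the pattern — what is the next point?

(mi, 1331)

Note: mi, re, do, ti, la, sol, fa → mi (runs backward through the solfège scale do→ti).
Second part: perfect cubes: 4³, 5³, 6³, …, so 64, 125, 216, 343, 512, 729, 1000 → 1331.
Combining the parts gives (mi, 1331).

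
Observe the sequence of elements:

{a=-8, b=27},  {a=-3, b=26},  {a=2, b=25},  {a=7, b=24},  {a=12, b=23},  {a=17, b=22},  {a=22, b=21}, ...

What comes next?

For the a, +5 each step: -8, -3, 2, 7, 12, 17, 22 → 27.
For the b, −1 each step: 27, 26, 25, 24, 23, 22, 21 → 20.
Putting it together: {a=27, b=20}.

{a=27, b=20}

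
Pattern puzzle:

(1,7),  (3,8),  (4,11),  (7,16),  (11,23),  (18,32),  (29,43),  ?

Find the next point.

(47,56)

First coordinate — each term is the sum of the two before it: 1, 3, 4, 7, 11, 18, 29 → 47.
Second coordinate goes 7, 8, 11, 16, 23, 32, 43 → 56 (differences are 1, 3, 5, … (increasing by 2 each time)).
Combining the parts gives (47,56).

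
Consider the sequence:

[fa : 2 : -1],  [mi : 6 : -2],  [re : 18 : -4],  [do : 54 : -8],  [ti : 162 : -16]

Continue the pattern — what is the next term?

[la : 486 : -32]

Note: runs backward through the solfège scale do→ti, so fa, mi, re, do, ti → la.
Second slot: ×3 each step; 2, 6, 18, 54, 162 → 486.
Third slot: ×2 each step; -1, -2, -4, -8, -16 → -32.
Combining the parts gives [la : 486 : -32].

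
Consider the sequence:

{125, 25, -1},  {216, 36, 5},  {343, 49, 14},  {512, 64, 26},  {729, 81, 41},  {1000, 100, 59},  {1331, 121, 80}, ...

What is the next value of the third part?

104

Third part — differences are 6, 9, 12, … (increasing by 3 each time): -1, 5, 14, 26, 41, 59, 80 → 104.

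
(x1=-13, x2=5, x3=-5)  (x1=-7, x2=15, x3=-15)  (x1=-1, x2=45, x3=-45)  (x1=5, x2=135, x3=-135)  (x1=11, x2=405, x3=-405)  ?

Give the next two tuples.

(x1=17, x2=1215, x3=-1215), (x1=23, x2=3645, x3=-3645)

X1: +6 each step, so -13, -7, -1, 5, 11 → 17 → 23.
X2: 5, 15, 45, 135, 405 → 1215 → 3645 (×3 each step).
For the x3, always the negative of the x2: -5, -15, -45, -135, -405 → -1215 → -3645.
Putting the parts together: (x1=17, x2=1215, x3=-1215) and then (x1=23, x2=3645, x3=-3645).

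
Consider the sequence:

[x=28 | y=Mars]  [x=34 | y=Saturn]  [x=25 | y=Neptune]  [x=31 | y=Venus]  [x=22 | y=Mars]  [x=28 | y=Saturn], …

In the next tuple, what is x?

19

X: 28, 34, 25, 31, 22, 28 → 19 (alternating steps +6, −9, +6, −9, …).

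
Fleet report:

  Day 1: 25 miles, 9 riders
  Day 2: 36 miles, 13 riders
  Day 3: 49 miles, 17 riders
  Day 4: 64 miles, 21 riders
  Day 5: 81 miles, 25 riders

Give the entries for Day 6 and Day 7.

Miles goes 25, 36, 49, 64, 81 → 100 → 121 (perfect squares: 5², 6², 7², …).
Riders: 9, 13, 17, 21, 25 → 29 → 33 (+4 each step).
Putting the parts together: 100 miles, 29 riders and then 121 miles, 33 riders.

100 miles, 29 riders; 121 miles, 33 riders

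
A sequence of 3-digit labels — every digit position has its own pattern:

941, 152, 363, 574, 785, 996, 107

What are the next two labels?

First digit: 9, 1, 3, 5, 7, 9, 1 → 3 → 5 (+2 each step, mod 10).
Second digit — +1 each step, mod 10: 4, 5, 6, 7, 8, 9, 0 → 1 → 2.
Third digit: 1, 2, 3, 4, 5, 6, 7 → 8 → 9 (+1 each step, mod 10).
So the next two labels are 318 and 529.

318 then 529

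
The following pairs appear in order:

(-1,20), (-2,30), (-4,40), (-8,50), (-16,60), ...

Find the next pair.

First coordinate goes -1, -2, -4, -8, -16 → -32 (×2 each step).
Second coordinate goes 20, 30, 40, 50, 60 → 70 (+10 each step).
Combining the parts gives (-32,70).

(-32,70)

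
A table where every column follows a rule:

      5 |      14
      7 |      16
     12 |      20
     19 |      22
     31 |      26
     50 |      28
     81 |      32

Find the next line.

131  34

First component — each term is the sum of the two before it: 5, 7, 12, 19, 31, 50, 81 → 131.
Second component — alternating steps +2, +4, +2, +4, …: 14, 16, 20, 22, 26, 28, 32 → 34.
Combining the parts gives 131  34.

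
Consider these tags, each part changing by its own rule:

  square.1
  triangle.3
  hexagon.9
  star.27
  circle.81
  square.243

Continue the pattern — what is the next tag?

Shape: repeats square → triangle → hexagon → star → circle, so square, triangle, hexagon, star, circle, square → triangle.
Second component: ×3 each step; 1, 3, 9, 27, 81, 243 → 729.
Putting it together: triangle.729.

triangle.729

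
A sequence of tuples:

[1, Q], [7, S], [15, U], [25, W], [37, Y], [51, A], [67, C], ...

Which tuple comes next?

[85, E]

First entry: differences are 6, 8, 10, … (increasing by 2 each time); 1, 7, 15, 25, 37, 51, 67 → 85.
Letter: Q, S, U, W, Y, A, C → E (letters move forward 2 places in the alphabet, wrapping Z→A).
So the next tuple is [85, E].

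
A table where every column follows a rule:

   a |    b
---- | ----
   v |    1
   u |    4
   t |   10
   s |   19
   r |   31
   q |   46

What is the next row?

Column a goes v, u, t, s, r, q → p (letters move back 1 place in the alphabet).
Column b — differences are 3, 6, 9, … (increasing by 3 each time): 1, 4, 10, 19, 31, 46 → 64.
Combining the parts gives p  64.

p  64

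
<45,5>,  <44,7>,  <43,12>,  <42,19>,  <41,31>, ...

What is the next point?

<40,50>

For the first part, −1 each step: 45, 44, 43, 42, 41 → 40.
Second part: each term is the sum of the two before it; 5, 7, 12, 19, 31 → 50.
So the next point is <40,50>.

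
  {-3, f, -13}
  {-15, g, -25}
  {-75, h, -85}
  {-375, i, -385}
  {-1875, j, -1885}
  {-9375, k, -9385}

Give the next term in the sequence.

{-46875, l, -46885}

First part: ×5 each step, so -3, -15, -75, -375, -1875, -9375 → -46875.
Letter goes f, g, h, i, j, k → l (letters move forward 1 place in the alphabet).
Third part goes -13, -25, -85, -385, -1885, -9385 → -46885 (always 10 less than the first part).
Combining the parts gives {-46875, l, -46885}.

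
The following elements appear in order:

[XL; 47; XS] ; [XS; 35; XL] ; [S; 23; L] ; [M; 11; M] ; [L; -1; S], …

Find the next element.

[XL; -13; XS]

First size — runs through clothing sizes XS→XL: XL, XS, S, M, L → XL.
Second coordinate — −12 each step: 47, 35, 23, 11, -1 → -13.
Second size: runs backward through clothing sizes XS→XL; XS, XL, L, M, S → XS.
Combining the parts gives [XL; -13; XS].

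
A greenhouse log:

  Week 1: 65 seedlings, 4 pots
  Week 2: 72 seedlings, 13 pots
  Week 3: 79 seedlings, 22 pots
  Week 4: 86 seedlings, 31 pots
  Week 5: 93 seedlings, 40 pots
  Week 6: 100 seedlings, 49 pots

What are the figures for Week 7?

107 seedlings, 58 pots

Seedlings: +7 each step, so 65, 72, 79, 86, 93, 100 → 107.
For the pots, +9 each step: 4, 13, 22, 31, 40, 49 → 58.
So the next row is 107 seedlings, 58 pots.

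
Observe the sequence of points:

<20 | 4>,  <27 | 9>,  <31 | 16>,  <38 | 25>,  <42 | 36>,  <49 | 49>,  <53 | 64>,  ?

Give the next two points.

<60 | 81>, <64 | 100>

First slot: alternating steps +7, +4, +7, +4, …, so 20, 27, 31, 38, 42, 49, 53 → 60 → 64.
Second slot: perfect squares: 2², 3², 4², …, so 4, 9, 16, 25, 36, 49, 64 → 81 → 100.
Putting the parts together: <60 | 81> and then <64 | 100>.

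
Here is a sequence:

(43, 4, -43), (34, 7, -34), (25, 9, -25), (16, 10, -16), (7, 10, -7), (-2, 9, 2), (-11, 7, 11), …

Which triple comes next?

(-20, 4, 20)

First slot: −9 each step; 43, 34, 25, 16, 7, -2, -11 → -20.
Second slot: differences are 3, 2, 1, … (decreasing by 1 each time); 4, 7, 9, 10, 10, 9, 7 → 4.
Third slot: always the negative of the first slot, so -43, -34, -25, -16, -7, 2, 11 → 20.
Combining the parts gives (-20, 4, 20).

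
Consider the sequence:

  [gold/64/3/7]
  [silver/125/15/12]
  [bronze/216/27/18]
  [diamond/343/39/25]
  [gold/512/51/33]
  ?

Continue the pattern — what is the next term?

Rank goes gold, silver, bronze, diamond, gold → silver (repeats gold → silver → bronze → diamond).
Second part: 64, 125, 216, 343, 512 → 729 (perfect cubes: 4³, 5³, 6³, …).
Third part: 3, 15, 27, 39, 51 → 63 (+12 each step).
Fourth part: 7, 12, 18, 25, 33 → 42 (differences are 5, 6, 7, … (increasing by 1 each time)).
Putting it together: [silver/729/63/42].

[silver/729/63/42]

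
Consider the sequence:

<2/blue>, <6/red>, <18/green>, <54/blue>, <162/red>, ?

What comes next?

First coordinate: ×3 each step, so 2, 6, 18, 54, 162 → 486.
Colour: blue, red, green, blue, red → green (repeats blue → red → green).
Combining the parts gives <486/green>.

<486/green>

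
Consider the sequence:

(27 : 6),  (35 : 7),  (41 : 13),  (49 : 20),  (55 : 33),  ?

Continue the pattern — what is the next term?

First part goes 27, 35, 41, 49, 55 → 63 (alternating steps +8, +6, +8, +6, …).
Second part: each term is the sum of the two before it; 6, 7, 13, 20, 33 → 53.
So the next term is (63 : 53).

(63 : 53)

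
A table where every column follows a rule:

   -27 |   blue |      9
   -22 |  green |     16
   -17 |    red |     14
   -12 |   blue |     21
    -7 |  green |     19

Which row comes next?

-2  red  26

First component — +5 each step: -27, -22, -17, -12, -7 → -2.
Colour goes blue, green, red, blue, green → red (repeats blue → green → red).
Third component — alternating steps +7, −2, +7, −2, …: 9, 16, 14, 21, 19 → 26.
So the next row is -2  red  26.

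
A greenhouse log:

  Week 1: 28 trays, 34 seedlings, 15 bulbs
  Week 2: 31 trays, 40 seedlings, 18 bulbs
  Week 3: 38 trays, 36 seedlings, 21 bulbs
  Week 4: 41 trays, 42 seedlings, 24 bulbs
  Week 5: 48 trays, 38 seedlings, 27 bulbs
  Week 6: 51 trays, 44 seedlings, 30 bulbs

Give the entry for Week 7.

Trays: alternating steps +3, +7, +3, +7, …, so 28, 31, 38, 41, 48, 51 → 58.
Seedlings goes 34, 40, 36, 42, 38, 44 → 40 (alternating steps +6, −4, +6, −4, …).
Bulbs — +3 each step: 15, 18, 21, 24, 27, 30 → 33.
So the next line is 58 trays, 40 seedlings, 33 bulbs.

58 trays, 40 seedlings, 33 bulbs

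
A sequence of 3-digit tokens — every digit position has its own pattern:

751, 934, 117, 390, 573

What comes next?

756

First digit: +2 each step, mod 10; 7, 9, 1, 3, 5 → 7.
Second digit: −2 each step, mod 10; 5, 3, 1, 9, 7 → 5.
Third digit: 1, 4, 7, 0, 3 → 6 (+3 each step, mod 10).
Putting it together: 756.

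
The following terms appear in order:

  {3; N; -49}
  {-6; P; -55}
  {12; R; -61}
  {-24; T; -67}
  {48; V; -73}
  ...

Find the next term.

First component: 3, -6, 12, -24, 48 → -96 (×(-2) each step).
Letter goes N, P, R, T, V → X (letters move forward 2 places in the alphabet).
Third component: −6 each step, so -49, -55, -61, -67, -73 → -79.
So the next term is {-96; X; -79}.

{-96; X; -79}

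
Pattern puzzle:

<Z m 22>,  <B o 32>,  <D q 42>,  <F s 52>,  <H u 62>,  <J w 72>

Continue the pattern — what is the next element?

<L y 82>

First letter goes Z, B, D, F, H, J → L (letters move forward 2 places in the alphabet, wrapping Z→A).
Second letter: letters move forward 2 places in the alphabet; m, o, q, s, u, w → y.
Third entry — +10 each step: 22, 32, 42, 52, 62, 72 → 82.
Putting it together: <L y 82>.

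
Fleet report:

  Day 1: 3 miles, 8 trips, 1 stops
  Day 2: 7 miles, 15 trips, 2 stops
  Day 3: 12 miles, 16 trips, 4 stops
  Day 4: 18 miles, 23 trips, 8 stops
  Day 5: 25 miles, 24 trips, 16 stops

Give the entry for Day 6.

33 miles, 31 trips, 32 stops

Miles — differences are 4, 5, 6, … (increasing by 1 each time): 3, 7, 12, 18, 25 → 33.
Trips: 8, 15, 16, 23, 24 → 31 (alternating steps +7, +1, +7, +1, …).
For the stops, ×2 each step: 1, 2, 4, 8, 16 → 32.
Putting it together: 33 miles, 31 trips, 32 stops.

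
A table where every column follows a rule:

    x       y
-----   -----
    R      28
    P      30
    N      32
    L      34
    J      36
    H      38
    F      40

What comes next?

Column x: letters move back 2 places in the alphabet, so R, P, N, L, J, H, F → D.
For the column y, +2 each step: 28, 30, 32, 34, 36, 38, 40 → 42.
So the next row is D  42.

D  42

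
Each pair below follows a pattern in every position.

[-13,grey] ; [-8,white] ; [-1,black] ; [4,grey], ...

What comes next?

[11,white]

For the first value, alternating steps +5, +7, +5, +7, …: -13, -8, -1, 4 → 11.
Shade: repeats grey → white → black, so grey, white, black, grey → white.
Putting it together: [11,white].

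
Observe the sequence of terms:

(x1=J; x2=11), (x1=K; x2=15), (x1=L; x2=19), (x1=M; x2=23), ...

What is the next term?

X1 — letters move forward 1 place in the alphabet: J, K, L, M → N.
X2 goes 11, 15, 19, 23 → 27 (+4 each step).
Combining the parts gives (x1=N; x2=27).

(x1=N; x2=27)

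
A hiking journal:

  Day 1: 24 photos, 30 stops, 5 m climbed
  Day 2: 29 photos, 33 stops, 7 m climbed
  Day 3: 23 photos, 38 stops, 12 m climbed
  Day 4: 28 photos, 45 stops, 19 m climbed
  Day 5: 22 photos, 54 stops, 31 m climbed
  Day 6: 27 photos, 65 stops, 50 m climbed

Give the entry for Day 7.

For the photos, alternating steps +5, −6, +5, −6, …: 24, 29, 23, 28, 22, 27 → 21.
Stops goes 30, 33, 38, 45, 54, 65 → 78 (differences are 3, 5, 7, … (increasing by 2 each time)).
M climbed goes 5, 7, 12, 19, 31, 50 → 81 (each term is the sum of the two before it).
Putting it together: 21 photos, 78 stops, 81 m climbed.

21 photos, 78 stops, 81 m climbed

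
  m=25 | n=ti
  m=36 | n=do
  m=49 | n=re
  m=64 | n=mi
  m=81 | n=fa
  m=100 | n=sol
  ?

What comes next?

m=121 | n=la

M goes 25, 36, 49, 64, 81, 100 → 121 (perfect squares: 5², 6², 7², …).
N: ti, do, re, mi, fa, sol → la (runs through the solfège scale do→ti).
Putting it together: m=121 | n=la.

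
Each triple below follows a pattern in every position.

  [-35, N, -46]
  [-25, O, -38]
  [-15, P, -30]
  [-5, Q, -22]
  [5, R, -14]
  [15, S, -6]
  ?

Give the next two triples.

First value: +10 each step; -35, -25, -15, -5, 5, 15 → 25 → 35.
Letter: letters move forward 1 place in the alphabet; N, O, P, Q, R, S → T → U.
For the third value, +8 each step: -46, -38, -30, -22, -14, -6 → 2 → 10.
Putting the parts together: [25, T, 2] and then [35, U, 10].

[25, T, 2], [35, U, 10]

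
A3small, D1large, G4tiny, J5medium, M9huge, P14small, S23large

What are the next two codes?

V37tiny then Y60medium

Letter goes A, D, G, J, M, P, S → V → Y (letters move forward 3 places in the alphabet).
Second component goes 3, 1, 4, 5, 9, 14, 23 → 37 → 60 (each term is the sum of the two before it).
Size: repeats small → large → tiny → medium → huge, so small, large, tiny, medium, huge, small, large → tiny → medium.
Putting the parts together: V37tiny and then Y60medium.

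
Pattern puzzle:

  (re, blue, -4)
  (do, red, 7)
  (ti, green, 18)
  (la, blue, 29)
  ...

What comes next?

(sol, red, 40)

Note: re, do, ti, la → sol (runs backward through the solfège scale do→ti).
Colour: repeats blue → red → green; blue, red, green, blue → red.
Third component: -4, 7, 18, 29 → 40 (+11 each step).
So the next tuple is (sol, red, 40).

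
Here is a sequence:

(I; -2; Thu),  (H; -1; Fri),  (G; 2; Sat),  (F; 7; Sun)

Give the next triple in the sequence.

(E; 14; Mon)

Letter: letters move back 1 place in the alphabet; I, H, G, F → E.
Second part: differences are 1, 3, 5, … (increasing by 2 each time); -2, -1, 2, 7 → 14.
Day: Thu, Fri, Sat, Sun → Mon (runs through the weekdays Mon→Sun).
Putting it together: (E; 14; Mon).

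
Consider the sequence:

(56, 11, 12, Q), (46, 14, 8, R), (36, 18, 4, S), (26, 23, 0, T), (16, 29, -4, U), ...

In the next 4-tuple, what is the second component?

36

First component: −10 each step, so 56, 46, 36, 26, 16 → 6.
Second component: 11, 14, 18, 23, 29 → 36 (differences are 3, 4, 5, … (increasing by 1 each time)).
Third component: 12, 8, 4, 0, -4 → -8 (−4 each step).
Letter: Q, R, S, T, U → V (letters move forward 1 place in the alphabet).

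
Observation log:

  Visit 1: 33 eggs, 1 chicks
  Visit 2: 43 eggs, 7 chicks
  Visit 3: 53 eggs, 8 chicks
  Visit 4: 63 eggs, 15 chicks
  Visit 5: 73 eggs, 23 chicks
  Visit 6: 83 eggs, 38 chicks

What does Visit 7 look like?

Eggs: 33, 43, 53, 63, 73, 83 → 93 (+10 each step).
Chicks — each term is the sum of the two before it: 1, 7, 8, 15, 23, 38 → 61.
So the next record is 93 eggs, 61 chicks.

93 eggs, 61 chicks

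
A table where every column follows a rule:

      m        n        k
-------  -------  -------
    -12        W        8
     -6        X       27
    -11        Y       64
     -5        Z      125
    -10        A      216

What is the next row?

Column m: alternating steps +6, −5, +6, −5, …; -12, -6, -11, -5, -10 → -4.
Column n: letters move forward 1 place in the alphabet, wrapping Z→A, so W, X, Y, Z, A → B.
For the column k, perfect cubes: 2³, 3³, 4³, …: 8, 27, 64, 125, 216 → 343.
Putting it together: -4  B  343.

-4  B  343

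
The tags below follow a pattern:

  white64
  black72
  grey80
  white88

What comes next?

Shade goes white, black, grey, white → black (repeats white → black → grey).
For the second component, +8 each step: 64, 72, 80, 88 → 96.
So the next tag is black96.

black96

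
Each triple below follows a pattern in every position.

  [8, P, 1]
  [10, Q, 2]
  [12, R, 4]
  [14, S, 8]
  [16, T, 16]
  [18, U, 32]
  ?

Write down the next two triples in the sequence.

[20, V, 64], [22, W, 128]

First value — +2 each step: 8, 10, 12, 14, 16, 18 → 20 → 22.
Letter: letters move forward 1 place in the alphabet, so P, Q, R, S, T, U → V → W.
Third value: ×2 each step; 1, 2, 4, 8, 16, 32 → 64 → 128.
So the next two triples are [20, V, 64] and [22, W, 128].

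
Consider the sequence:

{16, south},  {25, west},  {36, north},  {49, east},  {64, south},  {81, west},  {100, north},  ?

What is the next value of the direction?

First coordinate: perfect squares: 4², 5², 6², …; 16, 25, 36, 49, 64, 81, 100 → 121.
Direction: repeats south → west → north → east; south, west, north, east, south, west, north → east.

east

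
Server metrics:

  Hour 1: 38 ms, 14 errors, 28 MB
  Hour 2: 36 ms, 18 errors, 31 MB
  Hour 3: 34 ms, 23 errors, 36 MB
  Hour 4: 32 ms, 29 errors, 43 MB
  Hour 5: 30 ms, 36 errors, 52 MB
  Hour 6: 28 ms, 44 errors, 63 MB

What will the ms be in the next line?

Ms: −2 each step; 38, 36, 34, 32, 30, 28 → 26.

26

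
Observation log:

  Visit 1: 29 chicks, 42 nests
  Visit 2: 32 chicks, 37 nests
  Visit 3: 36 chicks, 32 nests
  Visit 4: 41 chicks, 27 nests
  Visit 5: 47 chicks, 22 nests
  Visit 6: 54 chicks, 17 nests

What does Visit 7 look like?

62 chicks, 12 nests

Chicks: differences are 3, 4, 5, … (increasing by 1 each time); 29, 32, 36, 41, 47, 54 → 62.
Nests: −5 each step, so 42, 37, 32, 27, 22, 17 → 12.
So the next record is 62 chicks, 12 nests.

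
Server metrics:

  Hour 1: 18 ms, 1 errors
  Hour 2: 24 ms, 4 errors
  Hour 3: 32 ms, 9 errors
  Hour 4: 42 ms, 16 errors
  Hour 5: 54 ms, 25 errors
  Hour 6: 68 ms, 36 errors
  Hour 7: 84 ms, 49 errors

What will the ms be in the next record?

102

Ms — differences are 6, 8, 10, … (increasing by 2 each time): 18, 24, 32, 42, 54, 68, 84 → 102.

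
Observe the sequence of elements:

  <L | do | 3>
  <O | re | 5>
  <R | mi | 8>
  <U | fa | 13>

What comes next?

<X | sol | 21>

Letter: letters move forward 3 places in the alphabet, so L, O, R, U → X.
Note: runs through the solfège scale do→ti; do, re, mi, fa → sol.
Third slot — each term is the sum of the two before it: 3, 5, 8, 13 → 21.
So the next element is <X | sol | 21>.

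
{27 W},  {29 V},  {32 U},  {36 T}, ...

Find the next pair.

{41 S}

First component — differences are 2, 3, 4, … (increasing by 1 each time): 27, 29, 32, 36 → 41.
Letter — letters move back 1 place in the alphabet: W, V, U, T → S.
So the next pair is {41 S}.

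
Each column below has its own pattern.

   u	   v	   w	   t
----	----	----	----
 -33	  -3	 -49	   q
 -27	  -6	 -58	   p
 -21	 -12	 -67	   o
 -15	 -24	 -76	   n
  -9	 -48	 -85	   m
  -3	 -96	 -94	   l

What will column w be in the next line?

Column w: −9 each step; -49, -58, -67, -76, -85, -94 → -103.

-103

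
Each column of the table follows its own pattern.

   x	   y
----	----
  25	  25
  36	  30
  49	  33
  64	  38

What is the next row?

Column x: perfect squares: 5², 6², 7², …; 25, 36, 49, 64 → 81.
Column y goes 25, 30, 33, 38 → 41 (alternating steps +5, +3, +5, +3, …).
Putting it together: 81  41.

81  41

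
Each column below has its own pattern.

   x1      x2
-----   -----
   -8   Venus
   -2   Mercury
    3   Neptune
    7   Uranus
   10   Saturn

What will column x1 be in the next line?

12

Column x1: differences are 6, 5, 4, … (decreasing by 1 each time); -8, -2, 3, 7, 10 → 12.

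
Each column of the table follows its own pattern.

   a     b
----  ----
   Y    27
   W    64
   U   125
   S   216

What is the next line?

For the column a, letters move back 2 places in the alphabet: Y, W, U, S → Q.
Column b — perfect cubes: 3³, 4³, 5³, …: 27, 64, 125, 216 → 343.
Combining the parts gives Q  343.

Q  343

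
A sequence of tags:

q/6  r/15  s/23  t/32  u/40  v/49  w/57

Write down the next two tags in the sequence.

Letter goes q, r, s, t, u, v, w → x → y (letters move forward 1 place in the alphabet).
For the second component, alternating steps +9, +8, +9, +8, …: 6, 15, 23, 32, 40, 49, 57 → 66 → 74.
So the next two tags are x/66 and y/74.

x/66, y/74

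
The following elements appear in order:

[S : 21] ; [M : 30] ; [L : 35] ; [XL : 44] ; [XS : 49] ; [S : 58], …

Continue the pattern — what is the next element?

Size goes S, M, L, XL, XS, S → M (repeats S → M → L → XL → XS).
Second slot: 21, 30, 35, 44, 49, 58 → 63 (alternating steps +9, +5, +9, +5, …).
Combining the parts gives [M : 63].

[M : 63]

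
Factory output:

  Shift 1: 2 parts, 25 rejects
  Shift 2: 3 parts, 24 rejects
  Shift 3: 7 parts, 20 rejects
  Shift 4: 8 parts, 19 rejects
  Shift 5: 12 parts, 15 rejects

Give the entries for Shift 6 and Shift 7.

13 parts, 14 rejects; 17 parts, 10 rejects

Parts goes 2, 3, 7, 8, 12 → 13 → 17 (alternating steps +1, +4, +1, +4, …).
Rejects: together with the parts always sums to 27, so 25, 24, 20, 19, 15 → 14 → 10.
Putting the parts together: 13 parts, 14 rejects and then 17 parts, 10 rejects.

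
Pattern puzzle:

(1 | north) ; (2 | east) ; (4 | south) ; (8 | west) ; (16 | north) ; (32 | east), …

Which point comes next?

(64 | south)

First component: ×2 each step, so 1, 2, 4, 8, 16, 32 → 64.
Direction goes north, east, south, west, north, east → south (repeats north → east → south → west).
Putting it together: (64 | south).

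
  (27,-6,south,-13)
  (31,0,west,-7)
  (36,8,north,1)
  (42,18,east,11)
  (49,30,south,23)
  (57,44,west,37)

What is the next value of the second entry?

Second entry — differences are 6, 8, 10, … (increasing by 2 each time): -6, 0, 8, 18, 30, 44 → 60.

60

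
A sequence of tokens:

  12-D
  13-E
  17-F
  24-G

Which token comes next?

First component: 12, 13, 17, 24 → 34 (differences are 1, 4, 7, … (increasing by 3 each time)).
Letter: letters move forward 1 place in the alphabet, so D, E, F, G → H.
Combining the parts gives 34-H.

34-H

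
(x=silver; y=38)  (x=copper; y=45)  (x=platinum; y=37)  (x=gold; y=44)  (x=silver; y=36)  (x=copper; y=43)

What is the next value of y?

35

For the y, alternating steps +7, −8, +7, −8, …: 38, 45, 37, 44, 36, 43 → 35.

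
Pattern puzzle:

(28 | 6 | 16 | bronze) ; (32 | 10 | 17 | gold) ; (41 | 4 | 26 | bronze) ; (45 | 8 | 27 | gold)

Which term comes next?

First value: alternating steps +4, +9, +4, +9, …, so 28, 32, 41, 45 → 54.
For the second value, alternating steps +4, −6, +4, −6, …: 6, 10, 4, 8 → 2.
Third value: alternating steps +1, +9, +1, +9, …; 16, 17, 26, 27 → 36.
Rank: bronze, gold, bronze, gold → bronze (alternates bronze ↔ gold).
So the next term is (54 | 2 | 36 | bronze).

(54 | 2 | 36 | bronze)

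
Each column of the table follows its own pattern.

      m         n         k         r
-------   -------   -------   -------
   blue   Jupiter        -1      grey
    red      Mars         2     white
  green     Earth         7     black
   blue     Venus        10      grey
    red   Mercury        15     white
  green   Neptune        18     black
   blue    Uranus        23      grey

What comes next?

red  Saturn  26  white

Column m — repeats blue → red → green: blue, red, green, blue, red, green, blue → red.
Column n: runs backward through the planets Mercury→Neptune; Jupiter, Mars, Earth, Venus, Mercury, Neptune, Uranus → Saturn.
Column k: alternating steps +3, +5, +3, +5, …, so -1, 2, 7, 10, 15, 18, 23 → 26.
For the column r, repeats grey → white → black: grey, white, black, grey, white, black, grey → white.
So the next row is red  Saturn  26  white.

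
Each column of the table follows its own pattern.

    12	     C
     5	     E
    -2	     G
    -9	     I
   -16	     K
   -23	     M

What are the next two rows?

-30  O; -37  Q

First component — −7 each step: 12, 5, -2, -9, -16, -23 → -30 → -37.
Letter: letters move forward 2 places in the alphabet, so C, E, G, I, K, M → O → Q.
So the next two rows are -30  O and -37  Q.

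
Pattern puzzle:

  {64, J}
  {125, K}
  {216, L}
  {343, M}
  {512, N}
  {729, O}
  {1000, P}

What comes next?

First component: perfect cubes: 4³, 5³, 6³, …, so 64, 125, 216, 343, 512, 729, 1000 → 1331.
Letter: letters move forward 1 place in the alphabet, so J, K, L, M, N, O, P → Q.
Combining the parts gives {1331, Q}.

{1331, Q}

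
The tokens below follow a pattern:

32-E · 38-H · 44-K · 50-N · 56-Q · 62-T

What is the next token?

68-W

First component goes 32, 38, 44, 50, 56, 62 → 68 (+6 each step).
Letter: letters move forward 3 places in the alphabet, so E, H, K, N, Q, T → W.
So the next token is 68-W.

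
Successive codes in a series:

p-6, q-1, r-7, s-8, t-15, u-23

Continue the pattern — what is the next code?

v-38

Letter: letters move forward 1 place in the alphabet; p, q, r, s, t, u → v.
Second component goes 6, 1, 7, 8, 15, 23 → 38 (each term is the sum of the two before it).
So the next code is v-38.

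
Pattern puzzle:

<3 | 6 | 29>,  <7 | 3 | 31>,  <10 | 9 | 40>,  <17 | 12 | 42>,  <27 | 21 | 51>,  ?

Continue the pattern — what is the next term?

First coordinate: each term is the sum of the two before it, so 3, 7, 10, 17, 27 → 44.
Second coordinate: each term is the sum of the two before it; 6, 3, 9, 12, 21 → 33.
For the third coordinate, alternating steps +2, +9, +2, +9, …: 29, 31, 40, 42, 51 → 53.
Combining the parts gives <44 | 33 | 53>.

<44 | 33 | 53>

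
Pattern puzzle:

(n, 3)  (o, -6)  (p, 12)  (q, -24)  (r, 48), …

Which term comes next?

(s, -96)

Letter goes n, o, p, q, r → s (letters move forward 1 place in the alphabet).
Second component: ×(-2) each step, so 3, -6, 12, -24, 48 → -96.
So the next term is (s, -96).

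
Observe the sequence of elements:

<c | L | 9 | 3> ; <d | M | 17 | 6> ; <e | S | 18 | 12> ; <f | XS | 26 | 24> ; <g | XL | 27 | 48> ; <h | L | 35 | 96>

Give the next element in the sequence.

<i | M | 36 | 192>

Letter: letters move forward 1 place in the alphabet; c, d, e, f, g, h → i.
Size: repeats L → M → S → XS → XL, so L, M, S, XS, XL, L → M.
Third part: alternating steps +8, +1, +8, +1, …, so 9, 17, 18, 26, 27, 35 → 36.
Fourth part: ×2 each step; 3, 6, 12, 24, 48, 96 → 192.
So the next element is <i | M | 36 | 192>.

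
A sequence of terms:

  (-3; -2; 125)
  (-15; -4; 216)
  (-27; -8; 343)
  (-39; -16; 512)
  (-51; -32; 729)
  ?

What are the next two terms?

(-63; -64; 1000), (-75; -128; 1331)

First entry — −12 each step: -3, -15, -27, -39, -51 → -63 → -75.
Second entry: -2, -4, -8, -16, -32 → -64 → -128 (×2 each step).
For the third entry, perfect cubes: 5³, 6³, 7³, …: 125, 216, 343, 512, 729 → 1000 → 1331.
So the next two terms are (-63; -64; 1000) and (-75; -128; 1331).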